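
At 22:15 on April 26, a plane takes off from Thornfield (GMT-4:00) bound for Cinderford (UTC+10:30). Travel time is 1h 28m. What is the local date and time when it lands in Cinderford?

Cinderford is 14:30 ahead of Thornfield.
After 1 hour 28 minutes it is 23:43 in Thornfield.
Shift by the zone difference: 23:43 + 14:30 = 14:13 on Apr 27 in Cinderford.

14:13 on Apr 27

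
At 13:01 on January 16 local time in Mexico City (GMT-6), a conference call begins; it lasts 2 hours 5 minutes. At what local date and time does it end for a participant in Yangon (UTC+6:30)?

Convert start to UTC: 13:01 + 6:00 = 19:01 UTC on Jan 16.
Add 2 hours and 5 minutes duration → 21:06 UTC.
Yangon is UTC+6:30, so local end time = 21:06 + 6:30 = 03:36 on Jan 17.

03:36 on Jan 17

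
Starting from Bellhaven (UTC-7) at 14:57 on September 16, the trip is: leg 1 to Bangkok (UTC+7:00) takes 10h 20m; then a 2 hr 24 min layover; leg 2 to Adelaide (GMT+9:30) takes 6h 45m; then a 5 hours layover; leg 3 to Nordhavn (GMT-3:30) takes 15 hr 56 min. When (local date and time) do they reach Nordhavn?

10:52 on September 18

Convert departure to UTC: 14:57 + 7:00 = 21:57 UTC on Sep 16.
Add 10 hours and 20 minutes leg 1 → 08:17 UTC (Sep 17).
Add 2 hours 24 minutes layover in Bangkok → 10:41 UTC.
Add 6 hours and 45 minutes leg 2 → 17:26 UTC.
Add 5 hours layover in Adelaide → 22:26 UTC.
Add 15 hours and 56 minutes leg 3 → 14:22 UTC (Sep 18).
Nordhavn is UTC−3:30, so local arrival = 14:22 − 3:30 = 10:52 on Sep 18.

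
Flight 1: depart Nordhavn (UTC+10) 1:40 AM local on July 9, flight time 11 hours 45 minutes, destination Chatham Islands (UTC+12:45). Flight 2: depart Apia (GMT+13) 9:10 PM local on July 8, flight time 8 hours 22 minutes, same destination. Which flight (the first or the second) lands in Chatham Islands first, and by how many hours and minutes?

the second, by 10 hours 53 minutes

Flight 1 in UTC: 1:40 AM − 10:00 = 3:40 PM on Jul 8.
+11 hours 45 minutes → arrive 3:25 AM UTC on Jul 9.
Flight 2 in UTC: 9:10 PM − 13:00 = 8:10 AM on Jul 8.
+8 hours 22 minutes → arrive 4:32 PM UTC on Jul 8.
Flight 2 lands earlier by 10 hours 53 minutes.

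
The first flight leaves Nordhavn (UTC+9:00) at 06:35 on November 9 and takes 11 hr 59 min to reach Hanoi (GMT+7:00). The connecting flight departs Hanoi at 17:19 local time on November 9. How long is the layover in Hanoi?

45 minutes

Convert departure to UTC: 06:35 − 9:00 = 21:35 UTC on Nov 8.
Add 11 hours and 59 minutes flight time → 09:34 UTC (Nov 9).
Hanoi is UTC+7:00, so local arrival = 09:34 + 7:00 = 16:34 on Nov 9.
Layover = 17:19 − 16:34 = 45 minutes.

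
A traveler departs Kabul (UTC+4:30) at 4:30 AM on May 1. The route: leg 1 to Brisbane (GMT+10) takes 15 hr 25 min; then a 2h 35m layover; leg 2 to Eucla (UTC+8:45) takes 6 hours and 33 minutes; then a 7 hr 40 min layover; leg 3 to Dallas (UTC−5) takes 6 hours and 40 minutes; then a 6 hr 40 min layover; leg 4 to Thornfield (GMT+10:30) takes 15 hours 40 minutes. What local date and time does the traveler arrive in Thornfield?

11:43 PM on May 3

Convert departure to UTC: 4:30 AM − 4:30 = 12:00 AM UTC on May 1.
Add 15 hours 25 minutes leg 1 → 3:25 PM UTC.
Add 2 hours and 35 minutes layover in Brisbane → 6:00 PM UTC.
Add 6 hours 33 minutes leg 2 → 12:33 AM UTC (May 2).
Add 7 hours 40 minutes layover in Eucla → 8:13 AM UTC.
Add 6 hours 40 minutes leg 3 → 2:53 PM UTC.
Add 6 hours 40 minutes layover in Dallas → 9:33 PM UTC.
Add 15 hours 40 minutes leg 4 → 1:13 PM UTC (May 3).
Thornfield is UTC+10:30, so local arrival = 1:13 PM + 10:30 = 11:43 PM on May 3.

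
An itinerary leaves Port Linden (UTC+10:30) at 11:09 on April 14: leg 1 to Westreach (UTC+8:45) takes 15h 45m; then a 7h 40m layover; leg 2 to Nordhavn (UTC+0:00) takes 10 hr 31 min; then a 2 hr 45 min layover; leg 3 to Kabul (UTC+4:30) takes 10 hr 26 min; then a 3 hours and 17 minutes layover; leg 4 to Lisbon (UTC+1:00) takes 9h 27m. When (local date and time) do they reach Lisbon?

Convert departure to UTC: 11:09 − 10:30 = 00:39 UTC on Apr 14.
Add 15 hours and 45 minutes leg 1 → 16:24 UTC.
Add 7 hours 40 minutes layover in Westreach → 00:04 UTC (Apr 15).
Add 10 hours and 31 minutes leg 2 → 10:35 UTC.
Add 2 hours 45 minutes layover in Nordhavn → 13:20 UTC.
Add 10 hours and 26 minutes leg 3 → 23:46 UTC.
Add 3 hours 17 minutes layover in Kabul → 03:03 UTC (Apr 16).
Add 9 hours 27 minutes leg 4 → 12:30 UTC.
Lisbon is UTC+1:00, so local arrival = 12:30 + 1:00 = 13:30 on Apr 16.

13:30 on April 16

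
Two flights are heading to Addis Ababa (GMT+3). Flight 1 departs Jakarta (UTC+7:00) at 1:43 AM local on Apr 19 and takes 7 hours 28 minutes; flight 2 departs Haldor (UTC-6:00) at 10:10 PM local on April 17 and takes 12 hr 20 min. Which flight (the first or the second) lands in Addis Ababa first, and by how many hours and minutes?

Flight 1 in UTC: 1:43 AM − 7:00 = 6:43 PM on Apr 18.
+7 hours and 28 minutes → arrive 2:11 AM UTC on Apr 19.
Flight 2 in UTC: 10:10 PM + 6:00 = 4:10 AM on Apr 18.
+12 hours 20 minutes → arrive 4:30 PM UTC on Apr 18.
Flight 2 lands earlier by 9 hours 41 minutes.

the second, by 9 hours 41 minutes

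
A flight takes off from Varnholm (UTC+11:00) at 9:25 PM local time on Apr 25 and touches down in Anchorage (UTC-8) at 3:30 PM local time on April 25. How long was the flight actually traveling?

13 hours 5 minutes

Departure in UTC: 9:25 PM − 11:00 = 10:25 AM on Apr 25.
Arrival in UTC: 3:30 PM + 8:00 = 11:30 PM on Apr 25.
Elapsed = 11:30 PM − 10:25 AM = 13 hours 5 minutes.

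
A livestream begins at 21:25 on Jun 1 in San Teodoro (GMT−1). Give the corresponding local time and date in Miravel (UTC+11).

In UTC: 21:25 + 1:00 = 22:25 on Jun 1.
Miravel is UTC+11:00: 22:25 + 11:00 = 09:25 on Jun 2.

09:25 on Jun 2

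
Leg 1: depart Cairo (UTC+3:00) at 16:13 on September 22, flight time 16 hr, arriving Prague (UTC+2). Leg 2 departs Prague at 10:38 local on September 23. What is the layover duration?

3 hours 25 minutes

Convert departure to UTC: 16:13 − 3:00 = 13:13 UTC on Sep 22.
Add 16 hours flight time → 05:13 UTC (Sep 23).
Prague is UTC+2:00, so local arrival = 05:13 + 2:00 = 07:13 on Sep 23.
Layover = 10:38 − 07:13 = 3 hours 25 minutes.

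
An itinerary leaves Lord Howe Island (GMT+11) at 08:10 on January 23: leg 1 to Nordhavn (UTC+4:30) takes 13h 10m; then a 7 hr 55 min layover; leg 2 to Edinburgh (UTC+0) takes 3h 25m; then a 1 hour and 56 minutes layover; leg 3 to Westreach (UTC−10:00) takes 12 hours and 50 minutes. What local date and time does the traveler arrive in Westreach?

Convert departure to UTC: 08:10 − 11:00 = 21:10 UTC on Jan 22.
Add 13 hours and 10 minutes leg 1 → 10:20 UTC (Jan 23).
Add 7 hours and 55 minutes layover in Nordhavn → 18:15 UTC.
Add 3 hours and 25 minutes leg 2 → 21:40 UTC.
Add 1 hour and 56 minutes layover in Edinburgh → 23:36 UTC.
Add 12 hours 50 minutes leg 3 → 12:26 UTC (Jan 24).
Westreach is UTC−10:00, so local arrival = 12:26 − 10:00 = 02:26 on Jan 24.

02:26 on January 24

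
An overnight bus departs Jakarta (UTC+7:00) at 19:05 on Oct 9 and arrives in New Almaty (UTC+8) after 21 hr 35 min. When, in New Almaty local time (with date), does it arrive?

17:40 on Oct 10

Convert departure to UTC: 19:05 − 7:00 = 12:05 UTC on Oct 9.
Add 21 hours 35 minutes travel time → 09:40 UTC (Oct 10).
New Almaty is UTC+8:00, so local arrival = 09:40 + 8:00 = 17:40 on Oct 10.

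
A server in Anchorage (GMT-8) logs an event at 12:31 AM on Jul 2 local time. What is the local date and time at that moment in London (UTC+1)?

9:31 AM on July 2

London is 9:00 ahead of Anchorage.
Shift by the zone difference: 12:31 AM + 9:00 = 9:31 AM on Jul 2 in London.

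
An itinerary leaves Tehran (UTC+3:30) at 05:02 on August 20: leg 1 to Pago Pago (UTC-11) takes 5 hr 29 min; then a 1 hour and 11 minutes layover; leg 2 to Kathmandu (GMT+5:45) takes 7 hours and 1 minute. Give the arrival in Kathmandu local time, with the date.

Convert departure to UTC: 05:02 − 3:30 = 01:32 UTC on Aug 20.
Add 5 hours and 29 minutes leg 1 → 07:01 UTC.
Add 1 hour and 11 minutes layover in Pago Pago → 08:12 UTC.
Add 7 hours 1 minute leg 2 → 15:13 UTC.
Kathmandu is UTC+5:45, so local arrival = 15:13 + 5:45 = 20:58 on Aug 20.

20:58 on Aug 20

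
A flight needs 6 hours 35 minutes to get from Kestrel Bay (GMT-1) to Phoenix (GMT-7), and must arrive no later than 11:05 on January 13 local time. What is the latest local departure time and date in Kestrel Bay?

10:30 on Jan 13

Target arrival in UTC: 11:05 + 7:00 = 18:05 on Jan 13.
Subtract 6 hours and 35 minutes → departure 11:30 UTC on Jan 13.
Kestrel Bay is UTC−1:00: 11:30 − 1:00 = 10:30 on Jan 13.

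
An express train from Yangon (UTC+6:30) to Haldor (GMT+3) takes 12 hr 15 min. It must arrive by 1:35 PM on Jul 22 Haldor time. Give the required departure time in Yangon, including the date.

Target arrival in UTC: 1:35 PM − 3:00 = 10:35 AM on Jul 22.
Subtract 12 hours 15 minutes → departure 10:20 PM UTC on Jul 21.
Yangon is UTC+6:30: 10:20 PM + 6:30 = 4:50 AM on Jul 22.

4:50 AM on Jul 22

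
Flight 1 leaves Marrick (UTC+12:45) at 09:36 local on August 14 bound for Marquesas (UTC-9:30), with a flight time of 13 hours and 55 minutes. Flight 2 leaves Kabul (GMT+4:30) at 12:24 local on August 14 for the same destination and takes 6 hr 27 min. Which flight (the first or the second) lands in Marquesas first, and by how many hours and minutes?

Flight 1 in UTC: 09:36 − 12:45 = 20:51 on Aug 13.
+13 hours 55 minutes → arrive 10:46 UTC on Aug 14.
Flight 2 in UTC: 12:24 − 4:30 = 07:54 on Aug 14.
+6 hours 27 minutes → arrive 14:21 UTC on Aug 14.
Flight 1 lands earlier by 3 hours 35 minutes.

the first, by 3 hours 35 minutes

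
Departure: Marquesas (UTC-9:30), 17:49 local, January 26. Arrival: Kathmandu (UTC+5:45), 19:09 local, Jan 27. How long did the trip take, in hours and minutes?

Kathmandu is 15:15 ahead of Marquesas.
Clock-face elapsed time (ignoring zones) is 25 hours 20 minutes.
Actual elapsed = 25 hours 20 minutes − 15:15 = 10 hours 5 minutes.

10 hours 5 minutes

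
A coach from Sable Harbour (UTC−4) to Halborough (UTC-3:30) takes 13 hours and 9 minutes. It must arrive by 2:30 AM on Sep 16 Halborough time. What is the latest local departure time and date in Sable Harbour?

12:51 PM on September 15

Target arrival in UTC: 2:30 AM + 3:30 = 6:00 AM on Sep 16.
Subtract 13 hours and 9 minutes → departure 4:51 PM UTC on Sep 15.
Sable Harbour is UTC−4:00: 4:51 PM − 4:00 = 12:51 PM on Sep 15.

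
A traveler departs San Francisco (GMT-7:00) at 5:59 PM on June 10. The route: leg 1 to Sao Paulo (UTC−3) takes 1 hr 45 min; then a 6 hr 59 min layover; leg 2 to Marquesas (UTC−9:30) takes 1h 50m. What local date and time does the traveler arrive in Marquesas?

Convert departure to UTC: 5:59 PM + 7:00 = 12:59 AM UTC on Jun 11.
Add 1 hour 45 minutes leg 1 → 2:44 AM UTC.
Add 6 hours 59 minutes layover in Sao Paulo → 9:43 AM UTC.
Add 1 hour and 50 minutes leg 2 → 11:33 AM UTC.
Marquesas is UTC−9:30, so local arrival = 11:33 AM − 9:30 = 2:03 AM on Jun 11.

2:03 AM on Jun 11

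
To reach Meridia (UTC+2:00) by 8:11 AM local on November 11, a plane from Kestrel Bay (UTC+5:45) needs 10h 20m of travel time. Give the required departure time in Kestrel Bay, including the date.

1:36 AM on November 11

Target arrival in UTC: 8:11 AM − 2:00 = 6:11 AM on Nov 11.
Subtract 10 hours 20 minutes → departure 7:51 PM UTC on Nov 10.
Kestrel Bay is UTC+5:45: 7:51 PM + 5:45 = 1:36 AM on Nov 11.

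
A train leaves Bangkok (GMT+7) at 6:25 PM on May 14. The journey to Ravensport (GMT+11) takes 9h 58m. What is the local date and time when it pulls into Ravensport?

8:23 AM on May 15

Ravensport is 4:00 ahead of Bangkok.
After 9 hours and 58 minutes it is 4:23 AM (May 15) in Bangkok.
Shift by the zone difference: 4:23 AM + 4:00 = 8:23 AM on May 15 in Ravensport.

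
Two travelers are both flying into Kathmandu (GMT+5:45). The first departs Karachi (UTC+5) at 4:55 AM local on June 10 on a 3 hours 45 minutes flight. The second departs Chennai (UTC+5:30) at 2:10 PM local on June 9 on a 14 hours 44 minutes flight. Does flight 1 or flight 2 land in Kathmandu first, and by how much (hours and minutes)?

Flight 1 in UTC: 4:55 AM − 5:00 = 11:55 PM on Jun 9.
+3 hours 45 minutes → arrive 3:40 AM UTC on Jun 10.
Flight 2 in UTC: 2:10 PM − 5:30 = 8:40 AM on Jun 9.
+14 hours and 44 minutes → arrive 11:24 PM UTC on Jun 9.
Flight 2 lands earlier by 4 hours 16 minutes.

the second, by 4 hours 16 minutes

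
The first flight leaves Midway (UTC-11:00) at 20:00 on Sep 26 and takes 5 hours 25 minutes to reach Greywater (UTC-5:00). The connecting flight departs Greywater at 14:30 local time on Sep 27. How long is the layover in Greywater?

Convert departure to UTC: 20:00 + 11:00 = 07:00 UTC on Sep 27.
Add 5 hours 25 minutes flight time → 12:25 UTC.
Greywater is UTC−5:00, so local arrival = 12:25 − 5:00 = 07:25 on Sep 27.
Layover = 14:30 − 07:25 = 7 hours 5 minutes.

7 hours 5 minutes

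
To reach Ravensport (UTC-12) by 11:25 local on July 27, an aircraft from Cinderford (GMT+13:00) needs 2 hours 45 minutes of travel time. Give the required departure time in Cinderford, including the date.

Target arrival in UTC: 11:25 + 12:00 = 23:25 on Jul 27.
Subtract 2 hours 45 minutes → departure 20:40 UTC on Jul 27.
Cinderford is UTC+13:00: 20:40 + 13:00 = 09:40 on Jul 28.

09:40 on Jul 28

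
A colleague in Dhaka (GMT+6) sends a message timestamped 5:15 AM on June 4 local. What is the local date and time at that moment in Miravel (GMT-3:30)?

7:45 PM on June 3

Miravel is 9:30 behind Dhaka.
Shift by the zone difference: 5:15 AM − 9:30 = 7:45 PM on Jun 3 in Miravel.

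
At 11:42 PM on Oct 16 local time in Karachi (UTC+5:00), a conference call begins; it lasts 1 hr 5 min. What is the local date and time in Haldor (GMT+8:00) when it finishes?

Convert start to UTC: 11:42 PM − 5:00 = 6:42 PM UTC on Oct 16.
Add 1 hour and 5 minutes duration → 7:47 PM UTC.
Haldor is UTC+8:00, so local end time = 7:47 PM + 8:00 = 3:47 AM on Oct 17.

3:47 AM on October 17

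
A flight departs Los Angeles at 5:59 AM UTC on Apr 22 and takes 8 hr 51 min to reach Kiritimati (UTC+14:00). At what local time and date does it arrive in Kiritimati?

Departure is given in UTC: 5:59 AM on Apr 22.
Add 8 hours and 51 minutes → 2:50 PM UTC.
Kiritimati is UTC+14:00: 2:50 PM + 14:00 = 4:50 AM on Apr 23.

4:50 AM on April 23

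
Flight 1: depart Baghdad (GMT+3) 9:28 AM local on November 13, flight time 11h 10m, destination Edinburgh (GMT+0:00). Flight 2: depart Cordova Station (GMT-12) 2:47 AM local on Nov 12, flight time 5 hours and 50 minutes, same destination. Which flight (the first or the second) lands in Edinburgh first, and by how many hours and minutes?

the second, by 21 hours 1 minute

Flight 1 in UTC: 9:28 AM − 3:00 = 6:28 AM on Nov 13.
+11 hours 10 minutes → arrive 5:38 PM UTC on Nov 13.
Flight 2 in UTC: 2:47 AM + 12:00 = 2:47 PM on Nov 12.
+5 hours and 50 minutes → arrive 8:37 PM UTC on Nov 12.
Flight 2 lands earlier by 21 hours 1 minute.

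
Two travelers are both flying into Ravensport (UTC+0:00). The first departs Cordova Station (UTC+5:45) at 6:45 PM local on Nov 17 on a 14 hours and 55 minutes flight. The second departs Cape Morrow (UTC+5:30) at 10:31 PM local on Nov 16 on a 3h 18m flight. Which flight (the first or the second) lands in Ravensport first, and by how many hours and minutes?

Flight 1 in UTC: 6:45 PM − 5:45 = 1:00 PM on Nov 17.
+14 hours 55 minutes → arrive 3:55 AM UTC on Nov 18.
Flight 2 in UTC: 10:31 PM − 5:30 = 5:01 PM on Nov 16.
+3 hours 18 minutes → arrive 8:19 PM UTC on Nov 16.
Flight 2 lands earlier by 31 hours 36 minutes.

the second, by 31 hours 36 minutes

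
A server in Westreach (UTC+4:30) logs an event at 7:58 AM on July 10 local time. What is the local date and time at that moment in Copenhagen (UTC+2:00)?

5:28 AM on July 10

In UTC: 7:58 AM − 4:30 = 3:28 AM on Jul 10.
Copenhagen is UTC+2:00: 3:28 AM + 2:00 = 5:28 AM on Jul 10.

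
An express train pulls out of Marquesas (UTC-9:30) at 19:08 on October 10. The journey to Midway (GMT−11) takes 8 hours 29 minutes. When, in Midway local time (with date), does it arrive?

02:07 on October 11

Convert departure to UTC: 19:08 + 9:30 = 04:38 UTC on Oct 11.
Add 8 hours and 29 minutes travel time → 13:07 UTC.
Midway is UTC−11:00, so local arrival = 13:07 − 11:00 = 02:07 on Oct 11.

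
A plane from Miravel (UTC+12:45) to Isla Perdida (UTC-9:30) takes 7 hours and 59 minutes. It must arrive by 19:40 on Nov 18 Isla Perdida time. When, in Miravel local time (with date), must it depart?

Target arrival in UTC: 19:40 + 9:30 = 05:10 on Nov 19.
Subtract 7 hours 59 minutes → departure 21:11 UTC on Nov 18.
Miravel is UTC+12:45: 21:11 + 12:45 = 09:56 on Nov 19.

09:56 on November 19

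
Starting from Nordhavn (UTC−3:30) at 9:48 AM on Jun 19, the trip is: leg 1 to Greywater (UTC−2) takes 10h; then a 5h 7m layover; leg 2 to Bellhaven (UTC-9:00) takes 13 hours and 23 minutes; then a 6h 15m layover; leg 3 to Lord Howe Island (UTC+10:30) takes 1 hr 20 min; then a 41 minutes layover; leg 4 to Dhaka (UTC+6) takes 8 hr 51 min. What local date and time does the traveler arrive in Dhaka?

4:55 PM on June 21

Convert departure to UTC: 9:48 AM + 3:30 = 1:18 PM UTC on Jun 19.
Add 10 hours leg 1 → 11:18 PM UTC.
Add 5 hours 7 minutes layover in Greywater → 4:25 AM UTC (Jun 20).
Add 13 hours and 23 minutes leg 2 → 5:48 PM UTC.
Add 6 hours 15 minutes layover in Bellhaven → 12:03 AM UTC (Jun 21).
Add 1 hour 20 minutes leg 3 → 1:23 AM UTC.
Add 41 minutes layover in Lord Howe Island → 2:04 AM UTC.
Add 8 hours 51 minutes leg 4 → 10:55 AM UTC.
Dhaka is UTC+6:00, so local arrival = 10:55 AM + 6:00 = 4:55 PM on Jun 21.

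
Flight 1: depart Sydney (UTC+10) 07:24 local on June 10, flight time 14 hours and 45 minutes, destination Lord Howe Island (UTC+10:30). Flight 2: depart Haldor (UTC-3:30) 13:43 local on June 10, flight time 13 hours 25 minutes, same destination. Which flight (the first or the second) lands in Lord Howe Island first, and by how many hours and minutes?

the first, by 18 hours 29 minutes

Flight 1 in UTC: 07:24 − 10:00 = 21:24 on Jun 9.
+14 hours 45 minutes → arrive 12:09 UTC on Jun 10.
Flight 2 in UTC: 13:43 + 3:30 = 17:13 on Jun 10.
+13 hours and 25 minutes → arrive 06:38 UTC on Jun 11.
Flight 1 lands earlier by 18 hours 29 minutes.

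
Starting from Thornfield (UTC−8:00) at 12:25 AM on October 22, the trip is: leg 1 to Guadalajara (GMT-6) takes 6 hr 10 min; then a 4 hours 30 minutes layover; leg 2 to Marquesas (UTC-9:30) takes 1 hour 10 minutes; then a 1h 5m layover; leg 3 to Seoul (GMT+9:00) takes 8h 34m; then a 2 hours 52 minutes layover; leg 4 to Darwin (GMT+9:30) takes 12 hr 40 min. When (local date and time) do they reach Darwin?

6:56 AM on October 24

Convert departure to UTC: 12:25 AM + 8:00 = 8:25 AM UTC on Oct 22.
Add 6 hours 10 minutes leg 1 → 2:35 PM UTC.
Add 4 hours and 30 minutes layover in Guadalajara → 7:05 PM UTC.
Add 1 hour 10 minutes leg 2 → 8:15 PM UTC.
Add 1 hour and 5 minutes layover in Marquesas → 9:20 PM UTC.
Add 8 hours 34 minutes leg 3 → 5:54 AM UTC (Oct 23).
Add 2 hours and 52 minutes layover in Seoul → 8:46 AM UTC.
Add 12 hours and 40 minutes leg 4 → 9:26 PM UTC.
Darwin is UTC+9:30, so local arrival = 9:26 PM + 9:30 = 6:56 AM on Oct 24.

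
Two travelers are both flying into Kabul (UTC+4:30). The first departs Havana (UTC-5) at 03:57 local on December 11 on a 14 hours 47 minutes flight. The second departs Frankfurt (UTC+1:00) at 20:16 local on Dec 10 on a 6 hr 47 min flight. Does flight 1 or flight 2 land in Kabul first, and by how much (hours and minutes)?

Flight 1 in UTC: 03:57 + 5:00 = 08:57 on Dec 11.
+14 hours and 47 minutes → arrive 23:44 UTC on Dec 11.
Flight 2 in UTC: 20:16 − 1:00 = 19:16 on Dec 10.
+6 hours and 47 minutes → arrive 02:03 UTC on Dec 11.
Flight 2 lands earlier by 21 hours 41 minutes.

the second, by 21 hours 41 minutes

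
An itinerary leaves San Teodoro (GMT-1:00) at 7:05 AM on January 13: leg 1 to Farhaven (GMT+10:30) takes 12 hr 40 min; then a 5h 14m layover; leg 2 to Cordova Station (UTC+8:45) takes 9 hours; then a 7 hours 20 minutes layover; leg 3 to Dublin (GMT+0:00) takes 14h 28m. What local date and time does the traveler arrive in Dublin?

8:47 AM on January 15

Convert departure to UTC: 7:05 AM + 1:00 = 8:05 AM UTC on Jan 13.
Add 12 hours and 40 minutes leg 1 → 8:45 PM UTC.
Add 5 hours and 14 minutes layover in Farhaven → 1:59 AM UTC (Jan 14).
Add 9 hours leg 2 → 10:59 AM UTC.
Add 7 hours and 20 minutes layover in Cordova Station → 6:19 PM UTC.
Add 14 hours 28 minutes leg 3 → 8:47 AM UTC (Jan 15).
Dublin is UTC+0, so local arrival is the same: 8:47 AM on Jan 15.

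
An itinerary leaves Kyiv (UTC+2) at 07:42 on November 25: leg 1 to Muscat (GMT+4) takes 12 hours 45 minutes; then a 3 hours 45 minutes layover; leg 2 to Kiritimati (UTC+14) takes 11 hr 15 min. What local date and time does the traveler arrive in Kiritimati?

Convert departure to UTC: 07:42 − 2:00 = 05:42 UTC on Nov 25.
Add 12 hours and 45 minutes leg 1 → 18:27 UTC.
Add 3 hours and 45 minutes layover in Muscat → 22:12 UTC.
Add 11 hours and 15 minutes leg 2 → 09:27 UTC (Nov 26).
Kiritimati is UTC+14:00, so local arrival = 09:27 + 14:00 = 23:27 on Nov 26.

23:27 on November 26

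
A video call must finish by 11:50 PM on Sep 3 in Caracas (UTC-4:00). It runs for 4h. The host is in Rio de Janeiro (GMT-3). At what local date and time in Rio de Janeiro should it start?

8:50 PM on Sep 3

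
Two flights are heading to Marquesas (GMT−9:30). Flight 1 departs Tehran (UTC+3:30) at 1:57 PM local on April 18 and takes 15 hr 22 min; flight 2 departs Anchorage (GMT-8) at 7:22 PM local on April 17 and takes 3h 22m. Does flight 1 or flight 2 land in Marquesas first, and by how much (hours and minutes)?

the second, by 19 hours 5 minutes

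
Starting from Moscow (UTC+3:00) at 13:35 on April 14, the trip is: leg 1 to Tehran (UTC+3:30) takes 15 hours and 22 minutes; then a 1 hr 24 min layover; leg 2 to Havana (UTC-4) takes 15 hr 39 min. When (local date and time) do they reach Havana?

Convert departure to UTC: 13:35 − 3:00 = 10:35 UTC on Apr 14.
Add 15 hours 22 minutes leg 1 → 01:57 UTC (Apr 15).
Add 1 hour and 24 minutes layover in Tehran → 03:21 UTC.
Add 15 hours 39 minutes leg 2 → 19:00 UTC.
Havana is UTC−4:00, so local arrival = 19:00 − 4:00 = 15:00 on Apr 15.

15:00 on April 15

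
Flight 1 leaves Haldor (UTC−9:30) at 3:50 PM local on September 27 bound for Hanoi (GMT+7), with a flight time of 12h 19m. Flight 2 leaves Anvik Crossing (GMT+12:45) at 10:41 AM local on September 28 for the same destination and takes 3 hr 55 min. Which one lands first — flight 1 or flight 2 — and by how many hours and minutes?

Flight 1 in UTC: 3:50 PM + 9:30 = 1:20 AM on Sep 28.
+12 hours and 19 minutes → arrive 1:39 PM UTC on Sep 28.
Flight 2 in UTC: 10:41 AM − 12:45 = 9:56 PM on Sep 27.
+3 hours 55 minutes → arrive 1:51 AM UTC on Sep 28.
Flight 2 lands earlier by 11 hours 48 minutes.

the second, by 11 hours 48 minutes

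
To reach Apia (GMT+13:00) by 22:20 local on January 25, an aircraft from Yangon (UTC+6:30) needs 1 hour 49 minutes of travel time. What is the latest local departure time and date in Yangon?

14:01 on January 25

Target arrival in UTC: 22:20 − 13:00 = 09:20 on Jan 25.
Subtract 1 hour 49 minutes → departure 07:31 UTC on Jan 25.
Yangon is UTC+6:30: 07:31 + 6:30 = 14:01 on Jan 25.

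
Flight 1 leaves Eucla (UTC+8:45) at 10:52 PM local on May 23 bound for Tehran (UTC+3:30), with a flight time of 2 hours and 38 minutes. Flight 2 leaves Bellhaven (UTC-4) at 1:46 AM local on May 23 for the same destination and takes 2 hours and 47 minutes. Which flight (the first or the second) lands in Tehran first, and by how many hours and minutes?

the second, by 8 hours 12 minutes

Flight 1 in UTC: 10:52 PM − 8:45 = 2:07 PM on May 23.
+2 hours and 38 minutes → arrive 4:45 PM UTC on May 23.
Flight 2 in UTC: 1:46 AM + 4:00 = 5:46 AM on May 23.
+2 hours 47 minutes → arrive 8:33 AM UTC on May 23.
Flight 2 lands earlier by 8 hours 12 minutes.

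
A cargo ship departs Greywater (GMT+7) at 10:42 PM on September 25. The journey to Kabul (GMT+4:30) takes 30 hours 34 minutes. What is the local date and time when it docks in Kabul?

2:46 AM on Sep 27

Convert departure to UTC: 10:42 PM − 7:00 = 3:42 PM UTC on Sep 25.
Add 30 hours and 34 minutes travel time → 10:16 PM UTC (Sep 26).
Kabul is UTC+4:30, so local arrival = 10:16 PM + 4:30 = 2:46 AM on Sep 27.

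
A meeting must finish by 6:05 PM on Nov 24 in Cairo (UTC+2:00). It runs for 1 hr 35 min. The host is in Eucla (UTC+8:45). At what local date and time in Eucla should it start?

Target end time in UTC: 6:05 PM − 2:00 = 4:05 PM on Nov 24.
Subtract 1 hour and 35 minutes → start 2:30 PM UTC on Nov 24.
Eucla is UTC+8:45: 2:30 PM + 8:45 = 11:15 PM on Nov 24.

11:15 PM on Nov 24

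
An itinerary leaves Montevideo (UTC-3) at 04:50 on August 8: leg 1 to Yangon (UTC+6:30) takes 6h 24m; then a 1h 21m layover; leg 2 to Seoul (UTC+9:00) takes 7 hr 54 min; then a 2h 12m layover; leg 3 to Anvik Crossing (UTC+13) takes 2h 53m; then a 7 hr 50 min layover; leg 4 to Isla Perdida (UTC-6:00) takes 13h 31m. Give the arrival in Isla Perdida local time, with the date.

19:55 on August 9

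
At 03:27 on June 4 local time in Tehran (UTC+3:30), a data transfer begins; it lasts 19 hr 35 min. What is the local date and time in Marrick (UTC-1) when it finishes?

Convert start to UTC: 03:27 − 3:30 = 23:57 UTC on Jun 3.
Add 19 hours 35 minutes duration → 19:32 UTC (Jun 4).
Marrick is UTC−1:00, so local end time = 19:32 − 1:00 = 18:32 on Jun 4.

18:32 on June 4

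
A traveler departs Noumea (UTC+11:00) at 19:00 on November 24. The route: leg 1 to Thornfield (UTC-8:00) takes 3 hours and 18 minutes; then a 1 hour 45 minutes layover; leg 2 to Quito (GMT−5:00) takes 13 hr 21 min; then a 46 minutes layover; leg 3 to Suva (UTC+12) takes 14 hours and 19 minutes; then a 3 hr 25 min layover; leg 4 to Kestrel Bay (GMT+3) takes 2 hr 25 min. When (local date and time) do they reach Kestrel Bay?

Convert departure to UTC: 19:00 − 11:00 = 08:00 UTC on Nov 24.
Add 3 hours and 18 minutes leg 1 → 11:18 UTC.
Add 1 hour and 45 minutes layover in Thornfield → 13:03 UTC.
Add 13 hours and 21 minutes leg 2 → 02:24 UTC (Nov 25).
Add 46 minutes layover in Quito → 03:10 UTC.
Add 14 hours and 19 minutes leg 3 → 17:29 UTC.
Add 3 hours 25 minutes layover in Suva → 20:54 UTC.
Add 2 hours 25 minutes leg 4 → 23:19 UTC.
Kestrel Bay is UTC+3:00, so local arrival = 23:19 + 3:00 = 02:19 on Nov 26.

02:19 on November 26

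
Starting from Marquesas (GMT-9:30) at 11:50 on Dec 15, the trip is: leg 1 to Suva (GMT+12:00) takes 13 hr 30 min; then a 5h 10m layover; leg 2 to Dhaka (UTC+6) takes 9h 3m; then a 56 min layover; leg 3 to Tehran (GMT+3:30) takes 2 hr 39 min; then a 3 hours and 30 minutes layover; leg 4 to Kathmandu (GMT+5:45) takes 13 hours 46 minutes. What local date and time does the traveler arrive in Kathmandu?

Convert departure to UTC: 11:50 + 9:30 = 21:20 UTC on Dec 15.
Add 13 hours and 30 minutes leg 1 → 10:50 UTC (Dec 16).
Add 5 hours and 10 minutes layover in Suva → 16:00 UTC.
Add 9 hours and 3 minutes leg 2 → 01:03 UTC (Dec 17).
Add 56 minutes layover in Dhaka → 01:59 UTC.
Add 2 hours 39 minutes leg 3 → 04:38 UTC.
Add 3 hours and 30 minutes layover in Tehran → 08:08 UTC.
Add 13 hours and 46 minutes leg 4 → 21:54 UTC.
Kathmandu is UTC+5:45, so local arrival = 21:54 + 5:45 = 03:39 on Dec 18.

03:39 on Dec 18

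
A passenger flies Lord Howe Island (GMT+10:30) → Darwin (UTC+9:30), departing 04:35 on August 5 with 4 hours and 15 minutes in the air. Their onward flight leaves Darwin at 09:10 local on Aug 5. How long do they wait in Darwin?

1 hour 20 minutes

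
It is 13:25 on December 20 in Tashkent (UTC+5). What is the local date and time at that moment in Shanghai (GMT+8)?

16:25 on Dec 20

Shanghai is 3:00 ahead of Tashkent.
Shift by the zone difference: 13:25 + 3:00 = 16:25 on Dec 20 in Shanghai.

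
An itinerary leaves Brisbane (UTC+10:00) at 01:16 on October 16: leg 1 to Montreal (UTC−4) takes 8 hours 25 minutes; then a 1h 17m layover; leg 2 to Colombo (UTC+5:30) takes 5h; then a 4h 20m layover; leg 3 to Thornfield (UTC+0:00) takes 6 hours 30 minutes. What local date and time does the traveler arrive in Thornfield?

16:48 on October 16

Convert departure to UTC: 01:16 − 10:00 = 15:16 UTC on Oct 15.
Add 8 hours and 25 minutes leg 1 → 23:41 UTC.
Add 1 hour 17 minutes layover in Montreal → 00:58 UTC (Oct 16).
Add 5 hours leg 2 → 05:58 UTC.
Add 4 hours and 20 minutes layover in Colombo → 10:18 UTC.
Add 6 hours and 30 minutes leg 3 → 16:48 UTC.
Thornfield is UTC+0, so local arrival is the same: 16:48 on Oct 16.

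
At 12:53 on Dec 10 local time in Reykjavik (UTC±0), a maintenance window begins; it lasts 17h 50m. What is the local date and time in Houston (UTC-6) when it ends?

Houston is 6:00 behind Reykjavik.
After 17 hours and 50 minutes it is 06:43 (Dec 11) in Reykjavik.
Shift by the zone difference: 06:43 − 6:00 = 00:43 on Dec 11 in Houston.

00:43 on Dec 11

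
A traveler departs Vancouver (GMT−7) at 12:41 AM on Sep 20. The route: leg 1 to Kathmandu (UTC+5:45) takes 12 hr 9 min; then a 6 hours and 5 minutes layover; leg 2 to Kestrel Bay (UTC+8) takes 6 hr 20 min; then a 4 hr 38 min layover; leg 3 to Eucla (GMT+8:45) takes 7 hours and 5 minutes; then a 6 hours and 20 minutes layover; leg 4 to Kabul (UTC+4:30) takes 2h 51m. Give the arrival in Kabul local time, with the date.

9:39 AM on September 22

Convert departure to UTC: 12:41 AM + 7:00 = 7:41 AM UTC on Sep 20.
Add 12 hours and 9 minutes leg 1 → 7:50 PM UTC.
Add 6 hours 5 minutes layover in Kathmandu → 1:55 AM UTC (Sep 21).
Add 6 hours 20 minutes leg 2 → 8:15 AM UTC.
Add 4 hours and 38 minutes layover in Kestrel Bay → 12:53 PM UTC.
Add 7 hours 5 minutes leg 3 → 7:58 PM UTC.
Add 6 hours 20 minutes layover in Eucla → 2:18 AM UTC (Sep 22).
Add 2 hours and 51 minutes leg 4 → 5:09 AM UTC.
Kabul is UTC+4:30, so local arrival = 5:09 AM + 4:30 = 9:39 AM on Sep 22.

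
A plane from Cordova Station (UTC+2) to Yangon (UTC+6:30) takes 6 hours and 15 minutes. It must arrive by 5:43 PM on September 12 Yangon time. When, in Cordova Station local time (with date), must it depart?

Target arrival in UTC: 5:43 PM − 6:30 = 11:13 AM on Sep 12.
Subtract 6 hours and 15 minutes → departure 4:58 AM UTC on Sep 12.
Cordova Station is UTC+2:00: 4:58 AM + 2:00 = 6:58 AM on Sep 12.

6:58 AM on Sep 12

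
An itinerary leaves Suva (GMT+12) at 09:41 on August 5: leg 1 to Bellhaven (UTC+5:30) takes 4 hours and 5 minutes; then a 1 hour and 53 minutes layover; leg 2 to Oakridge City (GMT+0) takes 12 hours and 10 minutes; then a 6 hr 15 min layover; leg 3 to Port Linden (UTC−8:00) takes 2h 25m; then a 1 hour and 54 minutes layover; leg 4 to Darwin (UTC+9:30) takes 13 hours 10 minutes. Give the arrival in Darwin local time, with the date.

Convert departure to UTC: 09:41 − 12:00 = 21:41 UTC on Aug 4.
Add 4 hours 5 minutes leg 1 → 01:46 UTC (Aug 5).
Add 1 hour and 53 minutes layover in Bellhaven → 03:39 UTC.
Add 12 hours and 10 minutes leg 2 → 15:49 UTC.
Add 6 hours and 15 minutes layover in Oakridge City → 22:04 UTC.
Add 2 hours and 25 minutes leg 3 → 00:29 UTC (Aug 6).
Add 1 hour and 54 minutes layover in Port Linden → 02:23 UTC.
Add 13 hours and 10 minutes leg 4 → 15:33 UTC.
Darwin is UTC+9:30, so local arrival = 15:33 + 9:30 = 01:03 on Aug 7.

01:03 on Aug 7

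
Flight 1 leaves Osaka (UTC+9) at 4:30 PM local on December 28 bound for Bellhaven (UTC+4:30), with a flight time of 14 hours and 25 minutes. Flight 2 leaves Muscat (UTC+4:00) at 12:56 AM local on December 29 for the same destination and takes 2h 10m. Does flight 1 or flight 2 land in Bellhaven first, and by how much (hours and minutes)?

the first, by 1 hour 11 minutes

Flight 1 in UTC: 4:30 PM − 9:00 = 7:30 AM on Dec 28.
+14 hours 25 minutes → arrive 9:55 PM UTC on Dec 28.
Flight 2 in UTC: 12:56 AM − 4:00 = 8:56 PM on Dec 28.
+2 hours and 10 minutes → arrive 11:06 PM UTC on Dec 28.
Flight 1 lands earlier by 1 hour 11 minutes.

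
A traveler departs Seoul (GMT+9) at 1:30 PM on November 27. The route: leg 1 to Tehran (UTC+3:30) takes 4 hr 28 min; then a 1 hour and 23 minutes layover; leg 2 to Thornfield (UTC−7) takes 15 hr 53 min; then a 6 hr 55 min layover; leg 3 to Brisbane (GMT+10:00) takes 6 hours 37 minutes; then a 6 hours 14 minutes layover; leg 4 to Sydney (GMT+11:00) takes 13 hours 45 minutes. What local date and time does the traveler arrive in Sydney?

10:45 PM on November 29

Convert departure to UTC: 1:30 PM − 9:00 = 4:30 AM UTC on Nov 27.
Add 4 hours and 28 minutes leg 1 → 8:58 AM UTC.
Add 1 hour 23 minutes layover in Tehran → 10:21 AM UTC.
Add 15 hours 53 minutes leg 2 → 2:14 AM UTC (Nov 28).
Add 6 hours and 55 minutes layover in Thornfield → 9:09 AM UTC.
Add 6 hours 37 minutes leg 3 → 3:46 PM UTC.
Add 6 hours and 14 minutes layover in Brisbane → 10:00 PM UTC.
Add 13 hours and 45 minutes leg 4 → 11:45 AM UTC (Nov 29).
Sydney is UTC+11:00, so local arrival = 11:45 AM + 11:00 = 10:45 PM on Nov 29.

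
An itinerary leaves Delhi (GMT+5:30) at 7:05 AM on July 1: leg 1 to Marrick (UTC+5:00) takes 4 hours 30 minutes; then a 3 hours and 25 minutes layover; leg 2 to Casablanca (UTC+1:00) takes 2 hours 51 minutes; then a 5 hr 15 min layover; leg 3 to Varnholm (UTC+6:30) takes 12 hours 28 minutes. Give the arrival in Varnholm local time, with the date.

Convert departure to UTC: 7:05 AM − 5:30 = 1:35 AM UTC on Jul 1.
Add 4 hours 30 minutes leg 1 → 6:05 AM UTC.
Add 3 hours 25 minutes layover in Marrick → 9:30 AM UTC.
Add 2 hours 51 minutes leg 2 → 12:21 PM UTC.
Add 5 hours 15 minutes layover in Casablanca → 5:36 PM UTC.
Add 12 hours 28 minutes leg 3 → 6:04 AM UTC (Jul 2).
Varnholm is UTC+6:30, so local arrival = 6:04 AM + 6:30 = 12:34 PM on Jul 2.

12:34 PM on July 2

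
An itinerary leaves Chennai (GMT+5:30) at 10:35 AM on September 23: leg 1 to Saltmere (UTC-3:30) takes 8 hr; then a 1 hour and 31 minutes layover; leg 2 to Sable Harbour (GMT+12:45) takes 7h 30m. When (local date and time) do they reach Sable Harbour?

Convert departure to UTC: 10:35 AM − 5:30 = 5:05 AM UTC on Sep 23.
Add 8 hours leg 1 → 1:05 PM UTC.
Add 1 hour 31 minutes layover in Saltmere → 2:36 PM UTC.
Add 7 hours 30 minutes leg 2 → 10:06 PM UTC.
Sable Harbour is UTC+12:45, so local arrival = 10:06 PM + 12:45 = 10:51 AM on Sep 24.

10:51 AM on September 24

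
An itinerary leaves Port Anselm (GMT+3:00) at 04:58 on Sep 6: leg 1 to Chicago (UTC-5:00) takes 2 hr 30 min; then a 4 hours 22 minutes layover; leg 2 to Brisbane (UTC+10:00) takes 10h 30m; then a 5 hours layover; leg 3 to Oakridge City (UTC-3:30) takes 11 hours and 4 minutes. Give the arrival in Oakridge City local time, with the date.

07:54 on Sep 7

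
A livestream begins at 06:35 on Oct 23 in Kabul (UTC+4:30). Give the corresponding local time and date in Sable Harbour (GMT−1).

01:05 on October 23

Sable Harbour is 5:30 behind Kabul.
Shift by the zone difference: 06:35 − 5:30 = 01:05 on Oct 23 in Sable Harbour.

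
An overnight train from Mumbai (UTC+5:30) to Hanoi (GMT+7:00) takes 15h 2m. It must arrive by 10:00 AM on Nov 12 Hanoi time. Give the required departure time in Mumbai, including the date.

5:28 PM on November 11

Target arrival in UTC: 10:00 AM − 7:00 = 3:00 AM on Nov 12.
Subtract 15 hours and 2 minutes → departure 11:58 AM UTC on Nov 11.
Mumbai is UTC+5:30: 11:58 AM + 5:30 = 5:28 PM on Nov 11.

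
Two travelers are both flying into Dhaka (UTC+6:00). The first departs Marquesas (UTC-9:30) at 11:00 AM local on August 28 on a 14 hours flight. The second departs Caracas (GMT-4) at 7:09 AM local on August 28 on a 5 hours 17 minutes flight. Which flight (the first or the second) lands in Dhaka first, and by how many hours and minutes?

the second, by 18 hours 4 minutes

Flight 1 in UTC: 11:00 AM + 9:30 = 8:30 PM on Aug 28.
+14 hours → arrive 10:30 AM UTC on Aug 29.
Flight 2 in UTC: 7:09 AM + 4:00 = 11:09 AM on Aug 28.
+5 hours and 17 minutes → arrive 4:26 PM UTC on Aug 28.
Flight 2 lands earlier by 18 hours 4 minutes.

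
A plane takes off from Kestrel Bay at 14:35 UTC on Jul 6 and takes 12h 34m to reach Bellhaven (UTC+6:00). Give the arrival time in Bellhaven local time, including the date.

09:09 on Jul 7

Departure is given in UTC: 14:35 on Jul 6.
Add 12 hours and 34 minutes → 03:09 UTC (Jul 7).
Bellhaven is UTC+6:00: 03:09 + 6:00 = 09:09 on Jul 7.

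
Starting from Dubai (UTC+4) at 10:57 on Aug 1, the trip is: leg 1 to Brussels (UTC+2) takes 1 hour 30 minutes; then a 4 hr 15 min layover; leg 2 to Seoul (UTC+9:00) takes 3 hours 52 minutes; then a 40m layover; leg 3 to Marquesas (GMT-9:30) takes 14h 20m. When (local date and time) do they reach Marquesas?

22:04 on Aug 1

Convert departure to UTC: 10:57 − 4:00 = 06:57 UTC on Aug 1.
Add 1 hour 30 minutes leg 1 → 08:27 UTC.
Add 4 hours and 15 minutes layover in Brussels → 12:42 UTC.
Add 3 hours 52 minutes leg 2 → 16:34 UTC.
Add 40 minutes layover in Seoul → 17:14 UTC.
Add 14 hours 20 minutes leg 3 → 07:34 UTC (Aug 2).
Marquesas is UTC−9:30, so local arrival = 07:34 − 9:30 = 22:04 on Aug 1.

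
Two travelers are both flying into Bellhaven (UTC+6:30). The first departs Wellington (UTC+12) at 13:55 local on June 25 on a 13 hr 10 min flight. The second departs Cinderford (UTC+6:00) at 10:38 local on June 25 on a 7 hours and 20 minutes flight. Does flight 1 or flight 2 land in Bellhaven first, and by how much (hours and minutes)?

the second, by 3 hours 7 minutes

Flight 1 in UTC: 13:55 − 12:00 = 01:55 on Jun 25.
+13 hours and 10 minutes → arrive 15:05 UTC on Jun 25.
Flight 2 in UTC: 10:38 − 6:00 = 04:38 on Jun 25.
+7 hours 20 minutes → arrive 11:58 UTC on Jun 25.
Flight 2 lands earlier by 3 hours 7 minutes.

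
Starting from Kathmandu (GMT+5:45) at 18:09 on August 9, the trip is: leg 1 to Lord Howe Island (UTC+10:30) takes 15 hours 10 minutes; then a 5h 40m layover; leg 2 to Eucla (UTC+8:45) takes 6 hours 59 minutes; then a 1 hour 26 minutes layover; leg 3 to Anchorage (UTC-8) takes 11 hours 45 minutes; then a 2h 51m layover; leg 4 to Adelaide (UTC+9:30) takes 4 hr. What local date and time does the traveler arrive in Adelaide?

Convert departure to UTC: 18:09 − 5:45 = 12:24 UTC on Aug 9.
Add 15 hours 10 minutes leg 1 → 03:34 UTC (Aug 10).
Add 5 hours 40 minutes layover in Lord Howe Island → 09:14 UTC.
Add 6 hours and 59 minutes leg 2 → 16:13 UTC.
Add 1 hour 26 minutes layover in Eucla → 17:39 UTC.
Add 11 hours 45 minutes leg 3 → 05:24 UTC (Aug 11).
Add 2 hours and 51 minutes layover in Anchorage → 08:15 UTC.
Add 4 hours leg 4 → 12:15 UTC.
Adelaide is UTC+9:30, so local arrival = 12:15 + 9:30 = 21:45 on Aug 11.

21:45 on Aug 11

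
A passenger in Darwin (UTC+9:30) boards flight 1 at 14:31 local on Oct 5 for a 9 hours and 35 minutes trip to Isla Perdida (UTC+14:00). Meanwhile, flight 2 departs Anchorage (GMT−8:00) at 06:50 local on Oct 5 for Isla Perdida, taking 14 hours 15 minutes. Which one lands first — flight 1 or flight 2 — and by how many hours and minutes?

the first, by 14 hours 29 minutes

Flight 1 in UTC: 14:31 − 9:30 = 05:01 on Oct 5.
+9 hours 35 minutes → arrive 14:36 UTC on Oct 5.
Flight 2 in UTC: 06:50 + 8:00 = 14:50 on Oct 5.
+14 hours and 15 minutes → arrive 05:05 UTC on Oct 6.
Flight 1 lands earlier by 14 hours 29 minutes.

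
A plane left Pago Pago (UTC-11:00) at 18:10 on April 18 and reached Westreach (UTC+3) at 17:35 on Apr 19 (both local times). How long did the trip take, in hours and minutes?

Westreach is 14:00 ahead of Pago Pago.
Clock-face elapsed time (ignoring zones) is 23 hours 25 minutes.
Actual elapsed = 23 hours 25 minutes − 14:00 = 9 hours 25 minutes.

9 hours 25 minutes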